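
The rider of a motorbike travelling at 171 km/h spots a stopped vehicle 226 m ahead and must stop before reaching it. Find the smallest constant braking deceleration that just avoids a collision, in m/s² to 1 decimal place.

171 km/h ÷ 3.6 = 47.5000 m/s.
v² = 2a·d ⇒ a = v²/(2d) = 47.5000² / (2 × 226.000) = 2256.250 / 452.000 = 4.9917 m/s².

Required deceleration ≈ 5.0 m/s²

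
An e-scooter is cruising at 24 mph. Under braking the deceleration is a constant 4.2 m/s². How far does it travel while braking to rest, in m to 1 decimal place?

Braking distance ≈ 13.7 m

24 mph × 0.44704 = 10.7290 m/s.
Braking distance = v²/(2a) = 10.7290² / (2 × 4.200) = 115.111 / 8.400 = 13.704 m.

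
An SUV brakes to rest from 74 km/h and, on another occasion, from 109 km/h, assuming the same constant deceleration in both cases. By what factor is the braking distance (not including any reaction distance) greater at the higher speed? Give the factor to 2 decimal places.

Braking distance d = v²/(2a), so with a fixed, d ∝ v².
Factor = (109/74)² = 1.4730² = 2.1697.

Factor ≈ 2.17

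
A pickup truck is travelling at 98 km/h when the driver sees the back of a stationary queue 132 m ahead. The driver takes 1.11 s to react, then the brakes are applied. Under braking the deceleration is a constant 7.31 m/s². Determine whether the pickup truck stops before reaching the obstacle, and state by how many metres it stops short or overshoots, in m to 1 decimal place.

Yes — it stops 51.1 m short of the obstacle

98 km/h ÷ 3.6 = 27.2222 m/s.
Reaction distance = 27.2222 × 1.11 = 30.217 m.
Braking distance = v²/(2a) = 741.048 / 14.620 = 50.687 m.
Total stopping distance = 30.217 + 50.687 = 80.904 m, vs 132 m available — it stops with 132 − 80.904 = 51.096 m to spare.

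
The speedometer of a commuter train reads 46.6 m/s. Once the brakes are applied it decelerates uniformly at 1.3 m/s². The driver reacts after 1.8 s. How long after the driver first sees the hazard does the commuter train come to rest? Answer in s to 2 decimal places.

Total time ≈ 37.65 s

Braking time = v/a = 46.6000 / 1.300 = 35.846 s.
Total = 1.8 + 35.846 = 37.646 s.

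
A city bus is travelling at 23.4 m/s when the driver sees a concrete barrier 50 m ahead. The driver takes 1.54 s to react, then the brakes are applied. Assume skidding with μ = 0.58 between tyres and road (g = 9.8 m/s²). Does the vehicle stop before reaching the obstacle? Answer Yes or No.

No

a = μg = 0.58 × 9.8 = 5.684 m/s².
Reaction distance = 23.4000 × 1.54 = 36.036 m.
Braking distance = v²/(2a) = 547.560 / 11.368 = 48.167 m.
Total stopping distance = 36.036 + 48.167 = 84.203 m, vs 50 m available — it cannot stop in time and overshoots by 84.203 − 50 = 34.203 m.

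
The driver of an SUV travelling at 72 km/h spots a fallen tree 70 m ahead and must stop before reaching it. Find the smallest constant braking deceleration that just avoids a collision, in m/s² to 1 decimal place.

Required deceleration ≈ 2.9 m/s²

72 km/h ÷ 3.6 = 20.0000 m/s.
v² = 2a·d ⇒ a = v²/(2d) = 20.0000² / (2 × 70.000) = 400.000 / 140.000 = 2.8571 m/s².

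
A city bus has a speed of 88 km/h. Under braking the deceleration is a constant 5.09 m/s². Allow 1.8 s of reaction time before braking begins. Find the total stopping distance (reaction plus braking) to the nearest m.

88 km/h ÷ 3.6 = 24.4444 m/s.
Reaction distance = v·t_r = 24.4444 × 1.8 = 44.000 m.
Braking distance = v²/(2a) = 24.4444² / (2 × 5.090) = 597.529 / 10.180 = 58.696 m.
Total = 44.000 + 58.696 = 102.696 m.

Total stopping distance ≈ 103 m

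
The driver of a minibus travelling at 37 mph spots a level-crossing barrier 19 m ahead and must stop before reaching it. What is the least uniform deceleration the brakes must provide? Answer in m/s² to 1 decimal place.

37 mph × 0.44704 = 16.5405 m/s.
v² = 2a·d ⇒ a = v²/(2d) = 16.5405² / (2 × 19.000) = 273.588 / 38.000 = 7.1997 m/s².

Required deceleration ≈ 7.2 m/s²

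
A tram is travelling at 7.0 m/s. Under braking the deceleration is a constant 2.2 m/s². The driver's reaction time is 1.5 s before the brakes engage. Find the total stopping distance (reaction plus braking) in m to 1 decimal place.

Reaction distance = v·t_r = 7.0000 × 1.5 = 10.500 m.
Braking distance = v²/(2a) = 7.0000² / (2 × 2.200) = 49.000 / 4.400 = 11.136 m.
Total = 10.500 + 11.136 = 21.636 m.

Total stopping distance ≈ 21.6 m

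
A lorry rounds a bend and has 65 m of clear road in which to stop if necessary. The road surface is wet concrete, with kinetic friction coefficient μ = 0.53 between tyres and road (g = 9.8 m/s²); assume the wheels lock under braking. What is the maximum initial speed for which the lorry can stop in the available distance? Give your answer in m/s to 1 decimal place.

Maximum speed ≈ 26.0 m/s

a = μg = 0.53 × 9.8 = 5.194 m/s².
v²/(2a) = d ⇒ v = √(2 × 5.194 × 65) = √675.22 = 25.9850 m/s.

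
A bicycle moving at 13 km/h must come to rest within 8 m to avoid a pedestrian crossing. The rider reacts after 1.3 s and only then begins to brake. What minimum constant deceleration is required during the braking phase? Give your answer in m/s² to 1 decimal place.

13 km/h ÷ 3.6 = 3.6111 m/s.
Distance covered during reaction = 3.6111 × 1.3 = 4.694 m.
Distance available for braking: 8 − 4.694 = 3.306 m.
v² = 2a·d ⇒ a = v²/(2d) = 3.6111² / (2 × 3.306) = 13.040 / 6.612 = 1.9722 m/s².

Required deceleration ≈ 2.0 m/s²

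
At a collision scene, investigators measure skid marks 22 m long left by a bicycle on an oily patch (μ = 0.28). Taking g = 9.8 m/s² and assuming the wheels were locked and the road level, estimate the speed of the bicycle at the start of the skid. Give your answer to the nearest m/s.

Initial speed ≈ 11 m/s

Deceleration a = μg = 0.28 × 9.8 = 2.744 m/s².
v = √(2a·d) = √(2 × 2.744 × 22) = √120.736 = 10.9880 m/s.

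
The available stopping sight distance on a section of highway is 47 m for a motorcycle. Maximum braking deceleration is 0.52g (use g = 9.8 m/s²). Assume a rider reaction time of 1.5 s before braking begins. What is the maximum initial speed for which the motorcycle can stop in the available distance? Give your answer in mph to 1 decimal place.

a = 0.52 × 9.8 = 5.096 m/s².
Stopping distance: v·t_r + v²/(2a) = 47 with t_r = 1.5 s and a = 5.096 m/s².
So v² + 15.288 v − 479.02 = 0.
Positive root: v = −a·t_r + √((a·t_r)² + 2a·d) = −7.644 + √(58.431 + 479.02) = 15.5390 m/s.
15.5390 m/s ÷ 0.44704 = 34.760 mph.

Maximum speed ≈ 34.8 mph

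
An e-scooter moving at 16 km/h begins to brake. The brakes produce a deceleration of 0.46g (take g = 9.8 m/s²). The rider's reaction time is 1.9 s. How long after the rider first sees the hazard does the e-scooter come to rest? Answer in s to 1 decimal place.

Total time ≈ 2.9 s

16 km/h ÷ 3.6 = 4.4444 m/s.
a = 0.46 × 9.8 = 4.508 m/s².
Braking time = v/a = 4.4444 / 4.508 = 0.986 s.
Total = 1.9 + 0.986 = 2.886 s.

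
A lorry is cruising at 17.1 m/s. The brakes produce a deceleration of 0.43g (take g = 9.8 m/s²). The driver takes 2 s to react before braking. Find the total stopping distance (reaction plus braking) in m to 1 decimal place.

a = 0.43 × 9.8 = 4.214 m/s².
Reaction distance = v·t_r = 17.1000 × 2 = 34.200 m.
Braking distance = v²/(2a) = 17.1000² / (2 × 4.214) = 292.410 / 8.428 = 34.695 m.
Total = 34.200 + 34.695 = 68.895 m.

Total stopping distance ≈ 68.9 m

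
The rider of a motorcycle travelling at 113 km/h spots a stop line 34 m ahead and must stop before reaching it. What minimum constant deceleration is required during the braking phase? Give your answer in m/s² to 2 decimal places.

113 km/h ÷ 3.6 = 31.3889 m/s.
v² = 2a·d ⇒ a = v²/(2d) = 31.3889² / (2 × 34.000) = 985.263 / 68.000 = 14.4892 m/s².

Required deceleration ≈ 14.49 m/s²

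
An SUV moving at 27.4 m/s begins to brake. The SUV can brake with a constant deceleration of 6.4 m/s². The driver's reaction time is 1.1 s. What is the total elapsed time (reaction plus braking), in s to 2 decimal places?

Braking time = v/a = 27.4000 / 6.400 = 4.281 s.
Total = 1.1 + 4.281 = 5.381 s.

Total time ≈ 5.38 s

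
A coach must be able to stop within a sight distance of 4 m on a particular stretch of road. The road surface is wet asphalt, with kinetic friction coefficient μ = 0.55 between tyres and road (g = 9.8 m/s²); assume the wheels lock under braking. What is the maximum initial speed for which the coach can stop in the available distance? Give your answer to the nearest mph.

a = μg = 0.55 × 9.8 = 5.390 m/s².
v²/(2a) = d ⇒ v = √(2 × 5.390 × 4) = √43.12 = 6.5666 m/s.
6.5666 m/s ÷ 0.44704 = 14.689 mph.

Maximum speed ≈ 15 mph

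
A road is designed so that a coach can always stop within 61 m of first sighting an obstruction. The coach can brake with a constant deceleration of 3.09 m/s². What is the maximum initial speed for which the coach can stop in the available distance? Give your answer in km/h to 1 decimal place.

v²/(2a) = d ⇒ v = √(2 × 3.090 × 61) = √376.98 = 19.4160 m/s.
19.4160 m/s × 3.6 = 69.898 km/h.

Maximum speed ≈ 69.9 km/h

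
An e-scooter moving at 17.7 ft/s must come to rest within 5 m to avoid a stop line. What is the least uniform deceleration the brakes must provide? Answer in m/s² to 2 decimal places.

Required deceleration ≈ 2.91 m/s²

17.7 ft/s × 0.3048 = 5.3950 m/s.
v² = 2a·d ⇒ a = v²/(2d) = 5.3950² / (2 × 5.000) = 29.106 / 10.000 = 2.9106 m/s².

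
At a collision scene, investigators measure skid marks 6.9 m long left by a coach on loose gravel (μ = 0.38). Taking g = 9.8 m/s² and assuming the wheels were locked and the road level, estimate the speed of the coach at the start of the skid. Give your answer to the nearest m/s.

Initial speed ≈ 7 m/s

Deceleration a = μg = 0.38 × 9.8 = 3.724 m/s².
v = √(2a·d) = √(2 × 3.724 × 6.9) = √51.391 = 7.1688 m/s.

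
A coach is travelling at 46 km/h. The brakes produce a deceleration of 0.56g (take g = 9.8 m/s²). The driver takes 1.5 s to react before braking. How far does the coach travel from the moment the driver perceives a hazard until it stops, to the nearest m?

46 km/h ÷ 3.6 = 12.7778 m/s.
a = 0.56 × 9.8 = 5.488 m/s².
Reaction distance = v·t_r = 12.7778 × 1.5 = 19.167 m.
Braking distance = v²/(2a) = 12.7778² / (2 × 5.488) = 163.272 / 10.976 = 14.875 m.
Total = 19.167 + 14.875 = 34.042 m.

Total stopping distance ≈ 34 m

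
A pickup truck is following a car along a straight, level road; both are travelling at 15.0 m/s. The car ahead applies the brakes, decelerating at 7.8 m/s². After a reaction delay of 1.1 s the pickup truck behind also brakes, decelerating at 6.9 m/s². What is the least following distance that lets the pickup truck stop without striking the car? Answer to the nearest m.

Leader travels v²/(2a_L) = 225.000 / 15.600 = 14.423 m before stopping.
Follower covers v·t_r = 15.0000 × 1.1 = 16.500 m while reacting, then v²/(2a_F) = 225.000 / 13.800 = 16.304 m while braking, for a total of 16.500 + 16.304 = 32.804 m.
Since a_F ≤ a_L and the follower starts braking later, the follower is never slower than the leader, so the closest approach is when both have stopped.
Minimum gap = 32.804 − 14.423 = 18.381 m.

Minimum gap ≈ 18 m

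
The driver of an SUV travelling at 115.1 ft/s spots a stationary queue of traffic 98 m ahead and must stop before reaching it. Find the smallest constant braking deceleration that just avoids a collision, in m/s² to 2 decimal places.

Required deceleration ≈ 6.28 m/s²

115.1 ft/s × 0.3048 = 35.0825 m/s.
v² = 2a·d ⇒ a = v²/(2d) = 35.0825² / (2 × 98.000) = 1230.782 / 196.000 = 6.2795 m/s².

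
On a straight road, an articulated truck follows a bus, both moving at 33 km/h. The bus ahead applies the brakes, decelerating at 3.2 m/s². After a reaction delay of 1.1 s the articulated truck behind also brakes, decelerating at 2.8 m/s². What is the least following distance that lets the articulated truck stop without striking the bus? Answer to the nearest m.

33 km/h ÷ 3.6 = 9.1667 m/s.
Leader travels v²/(2a_L) = 84.028 / 6.400 = 13.129 m before stopping.
Follower covers v·t_r = 9.1667 × 1.1 = 10.083 m while reacting, then v²/(2a_F) = 84.028 / 5.600 = 15.005 m while braking, for a total of 10.083 + 15.005 = 25.088 m.
Since a_F ≤ a_L and the follower starts braking later, the follower is never slower than the leader, so the closest approach is when both have stopped.
Minimum gap = 25.088 − 13.129 = 11.959 m.

Minimum gap ≈ 12 m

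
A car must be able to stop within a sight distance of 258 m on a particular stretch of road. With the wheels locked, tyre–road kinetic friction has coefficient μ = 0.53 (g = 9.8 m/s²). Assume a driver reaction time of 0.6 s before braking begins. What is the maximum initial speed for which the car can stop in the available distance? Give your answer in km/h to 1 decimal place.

a = μg = 0.53 × 9.8 = 5.194 m/s².
Stopping distance: v·t_r + v²/(2a) = 258 with t_r = 0.6 s and a = 5.194 m/s².
So v² + 6.233 v − 2680.10 = 0.
Positive root: v = −a·t_r + √((a·t_r)² + 2a·d) = −3.116 + √(9.709 + 2680.10) = 48.7474 m/s.
48.7474 m/s × 3.6 = 175.491 km/h.

Maximum speed ≈ 175.5 km/h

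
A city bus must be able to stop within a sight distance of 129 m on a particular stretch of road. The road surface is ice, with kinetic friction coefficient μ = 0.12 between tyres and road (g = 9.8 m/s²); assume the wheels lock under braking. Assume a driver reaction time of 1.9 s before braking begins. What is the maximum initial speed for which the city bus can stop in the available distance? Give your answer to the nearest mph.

Maximum speed ≈ 34 mph

a = μg = 0.12 × 9.8 = 1.176 m/s².
Stopping distance: v·t_r + v²/(2a) = 129 with t_r = 1.9 s and a = 1.176 m/s².
So v² + 4.469 v − 303.41 = 0.
Positive root: v = −a·t_r + √((a·t_r)² + 2a·d) = −2.234 + √(4.991 + 303.41) = 15.3273 m/s.
15.3273 m/s ÷ 0.44704 = 34.286 mph.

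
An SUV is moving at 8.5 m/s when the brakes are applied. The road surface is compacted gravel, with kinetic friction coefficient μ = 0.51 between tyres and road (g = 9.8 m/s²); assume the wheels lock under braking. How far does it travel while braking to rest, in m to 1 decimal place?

a = μg = 0.51 × 9.8 = 4.998 m/s².
Braking distance = v²/(2a) = 8.5000² / (2 × 4.998) = 72.250 / 9.996 = 7.228 m.

Braking distance ≈ 7.2 m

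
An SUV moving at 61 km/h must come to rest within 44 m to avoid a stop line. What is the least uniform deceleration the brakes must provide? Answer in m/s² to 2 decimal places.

Required deceleration ≈ 3.26 m/s²

61 km/h ÷ 3.6 = 16.9444 m/s.
v² = 2a·d ⇒ a = v²/(2d) = 16.9444² / (2 × 44.000) = 287.113 / 88.000 = 3.2626 m/s².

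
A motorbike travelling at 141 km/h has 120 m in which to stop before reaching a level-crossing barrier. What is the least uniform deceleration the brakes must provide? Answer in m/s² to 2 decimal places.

Required deceleration ≈ 6.39 m/s²

141 km/h ÷ 3.6 = 39.1667 m/s.
v² = 2a·d ⇒ a = v²/(2d) = 39.1667² / (2 × 120.000) = 1534.030 / 240.000 = 6.3918 m/s².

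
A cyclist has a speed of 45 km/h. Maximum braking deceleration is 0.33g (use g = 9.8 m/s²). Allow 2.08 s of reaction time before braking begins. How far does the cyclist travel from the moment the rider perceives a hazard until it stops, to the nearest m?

Total stopping distance ≈ 50 m

45 km/h ÷ 3.6 = 12.5000 m/s.
a = 0.33 × 9.8 = 3.234 m/s².
Reaction distance = v·t_r = 12.5000 × 2.08 = 26.000 m.
Braking distance = v²/(2a) = 12.5000² / (2 × 3.234) = 156.250 / 6.468 = 24.157 m.
Total = 26.000 + 24.157 = 50.157 m.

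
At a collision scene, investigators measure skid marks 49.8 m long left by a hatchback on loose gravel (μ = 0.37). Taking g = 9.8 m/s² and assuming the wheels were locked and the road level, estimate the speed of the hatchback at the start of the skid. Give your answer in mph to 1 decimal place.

Deceleration a = μg = 0.37 × 9.8 = 3.626 m/s².
v = √(2a·d) = √(2 × 3.626 × 49.8) = √361.150 = 19.0039 m/s.
= 19.0039 ÷ 0.44704 = 42.511 mph.

Initial speed ≈ 42.5 mph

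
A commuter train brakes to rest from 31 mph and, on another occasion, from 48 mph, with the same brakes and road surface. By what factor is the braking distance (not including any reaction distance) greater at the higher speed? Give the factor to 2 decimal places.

Braking distance d = v²/(2a), so with a fixed, d ∝ v².
Factor = (48/31)² = 1.5484² = 2.3975.

Factor ≈ 2.40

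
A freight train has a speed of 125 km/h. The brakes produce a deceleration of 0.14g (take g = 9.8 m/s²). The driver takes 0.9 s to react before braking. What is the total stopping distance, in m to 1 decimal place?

125 km/h ÷ 3.6 = 34.7222 m/s.
a = 0.14 × 9.8 = 1.372 m/s².
Reaction distance = v·t_r = 34.7222 × 0.9 = 31.250 m.
Braking distance = v²/(2a) = 34.7222² / (2 × 1.372) = 1205.631 / 2.744 = 439.370 m.
Total = 31.250 + 439.370 = 470.620 m.

Total stopping distance ≈ 470.6 m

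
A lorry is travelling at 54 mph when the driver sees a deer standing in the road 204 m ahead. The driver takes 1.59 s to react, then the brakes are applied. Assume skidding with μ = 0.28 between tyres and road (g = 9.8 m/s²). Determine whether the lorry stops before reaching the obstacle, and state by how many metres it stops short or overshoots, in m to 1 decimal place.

Yes — it stops 59.4 m short of the obstacle

54 mph × 0.44704 = 24.1402 m/s.
a = μg = 0.28 × 9.8 = 2.744 m/s².
Reaction distance = 24.1402 × 1.59 = 38.383 m.
Braking distance = v²/(2a) = 582.749 / 5.488 = 106.186 m.
Total stopping distance = 38.383 + 106.186 = 144.569 m, vs 204 m available — it stops with 204 − 144.569 = 59.431 m to spare.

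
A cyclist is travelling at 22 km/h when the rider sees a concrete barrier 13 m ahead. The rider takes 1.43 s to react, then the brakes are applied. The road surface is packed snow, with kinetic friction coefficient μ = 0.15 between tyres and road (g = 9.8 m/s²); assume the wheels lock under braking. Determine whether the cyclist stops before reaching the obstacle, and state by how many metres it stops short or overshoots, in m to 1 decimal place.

22 km/h ÷ 3.6 = 6.1111 m/s.
a = μg = 0.15 × 9.8 = 1.470 m/s².
Reaction distance = 6.1111 × 1.43 = 8.739 m.
Braking distance = v²/(2a) = 37.346 / 2.940 = 12.703 m.
Total stopping distance = 8.739 + 12.703 = 21.442 m, vs 13 m available — it cannot stop in time and overshoots by 21.442 − 13 = 8.442 m.

No — it overshoots by 8.4 m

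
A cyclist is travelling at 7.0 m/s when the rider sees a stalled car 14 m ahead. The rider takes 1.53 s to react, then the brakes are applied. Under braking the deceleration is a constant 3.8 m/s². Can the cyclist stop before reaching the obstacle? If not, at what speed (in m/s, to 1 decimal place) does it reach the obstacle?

Reaction distance = 7.0000 × 1.53 = 10.710 m.
Braking distance needed to stop: v²/(2a) = 49.000 / 7.600 = 6.447 m, so total needed = 10.710 + 6.447 = 17.157 m > 14 m — it cannot stop.
Distance remaining when braking begins: 14 − 10.710 = 3.290 m.
v² = v₀² − 2a·d = 49.000 − 2 × 3.800 × 3.290 = 23.996 m²/s².
v = √23.996 = 4.899 m/s.

No — it strikes the obstacle at 4.9 m/s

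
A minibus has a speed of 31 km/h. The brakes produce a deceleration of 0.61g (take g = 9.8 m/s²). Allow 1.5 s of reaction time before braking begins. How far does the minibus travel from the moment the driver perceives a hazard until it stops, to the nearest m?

31 km/h ÷ 3.6 = 8.6111 m/s.
a = 0.61 × 9.8 = 5.978 m/s².
Reaction distance = v·t_r = 8.6111 × 1.5 = 12.917 m.
Braking distance = v²/(2a) = 8.6111² / (2 × 5.978) = 74.151 / 11.956 = 6.202 m.
Total = 12.917 + 6.202 = 19.119 m.

Total stopping distance ≈ 19 m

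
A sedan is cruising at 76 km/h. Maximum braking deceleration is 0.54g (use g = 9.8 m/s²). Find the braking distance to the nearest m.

76 km/h ÷ 3.6 = 21.1111 m/s.
a = 0.54 × 9.8 = 5.292 m/s².
Braking distance = v²/(2a) = 21.1111² / (2 × 5.292) = 445.679 / 10.584 = 42.109 m.

Braking distance ≈ 42 m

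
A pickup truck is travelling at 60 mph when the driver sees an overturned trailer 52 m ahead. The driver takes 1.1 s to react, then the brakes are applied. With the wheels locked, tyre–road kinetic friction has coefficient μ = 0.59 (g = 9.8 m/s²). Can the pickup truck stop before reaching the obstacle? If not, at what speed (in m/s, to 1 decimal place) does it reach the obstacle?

No — it strikes the obstacle at 21.4 m/s

60 mph × 0.44704 = 26.8224 m/s.
a = μg = 0.59 × 9.8 = 5.782 m/s².
Reaction distance = 26.8224 × 1.1 = 29.505 m.
Braking distance needed to stop: v²/(2a) = 719.441 / 11.564 = 62.214 m, so total needed = 29.505 + 62.214 = 91.719 m > 52 m — it cannot stop.
Distance remaining when braking begins: 52 − 29.505 = 22.495 m.
v² = v₀² − 2a·d = 719.441 − 2 × 5.782 × 22.495 = 459.309 m²/s².
v = √459.309 = 21.431 m/s.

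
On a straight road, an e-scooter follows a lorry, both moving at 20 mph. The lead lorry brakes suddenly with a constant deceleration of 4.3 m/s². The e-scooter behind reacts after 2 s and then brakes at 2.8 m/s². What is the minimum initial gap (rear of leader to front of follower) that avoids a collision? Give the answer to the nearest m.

Minimum gap ≈ 23 m

20 mph × 0.44704 = 8.9408 m/s.
Leader travels v²/(2a_L) = 79.938 / 8.600 = 9.295 m before stopping.
Follower covers v·t_r = 8.9408 × 2 = 17.882 m while reacting, then v²/(2a_F) = 79.938 / 5.600 = 14.275 m while braking, for a total of 17.882 + 14.275 = 32.157 m.
Since a_F ≤ a_L and the follower starts braking later, the follower is never slower than the leader, so the closest approach is when both have stopped.
Minimum gap = 32.157 − 9.295 = 22.862 m.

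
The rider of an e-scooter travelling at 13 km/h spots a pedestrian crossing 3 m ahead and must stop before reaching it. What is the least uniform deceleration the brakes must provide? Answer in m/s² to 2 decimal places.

13 km/h ÷ 3.6 = 3.6111 m/s.
v² = 2a·d ⇒ a = v²/(2d) = 3.6111² / (2 × 3.000) = 13.040 / 6.000 = 2.1733 m/s².

Required deceleration ≈ 2.17 m/s²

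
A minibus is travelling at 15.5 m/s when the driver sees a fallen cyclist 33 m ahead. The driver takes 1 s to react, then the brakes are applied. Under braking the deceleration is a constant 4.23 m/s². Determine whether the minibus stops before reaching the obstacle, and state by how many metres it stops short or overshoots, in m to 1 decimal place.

Reaction distance = 15.5000 × 1 = 15.500 m.
Braking distance = v²/(2a) = 240.250 / 8.460 = 28.398 m.
Total stopping distance = 15.500 + 28.398 = 43.898 m, vs 33 m available — it cannot stop in time and overshoots by 43.898 − 33 = 10.898 m.

No — it overshoots by 10.9 m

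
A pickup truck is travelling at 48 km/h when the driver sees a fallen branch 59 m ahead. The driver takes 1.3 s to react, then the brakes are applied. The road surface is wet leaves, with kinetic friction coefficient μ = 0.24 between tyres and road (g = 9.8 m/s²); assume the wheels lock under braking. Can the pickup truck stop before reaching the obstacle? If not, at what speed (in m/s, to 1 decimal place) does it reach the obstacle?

Yes — it stops about 3.9 m short of the obstacle, so it never reaches it

48 km/h ÷ 3.6 = 13.3333 m/s.
a = μg = 0.24 × 9.8 = 2.352 m/s².
Reaction distance = 13.3333 × 1.3 = 17.333 m.
Braking distance = v²/(2a) = 177.777 / 4.704 = 37.793 m.
Total stopping distance = 17.333 + 37.793 = 55.126 m, vs 59 m available — it stops with 59 − 55.126 = 3.874 m to spare.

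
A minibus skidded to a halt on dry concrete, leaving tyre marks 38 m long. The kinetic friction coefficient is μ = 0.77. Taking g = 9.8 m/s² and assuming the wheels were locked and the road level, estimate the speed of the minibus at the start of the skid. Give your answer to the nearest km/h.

Initial speed ≈ 86 km/h

Deceleration a = μg = 0.77 × 9.8 = 7.546 m/s².
v = √(2a·d) = √(2 × 7.546 × 38) = √573.496 = 23.9478 m/s.
= 23.9478 × 3.6 = 86.212 km/h.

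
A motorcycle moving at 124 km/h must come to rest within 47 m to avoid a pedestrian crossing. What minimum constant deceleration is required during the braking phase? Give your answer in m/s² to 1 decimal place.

Required deceleration ≈ 12.6 m/s²

124 km/h ÷ 3.6 = 34.4444 m/s.
v² = 2a·d ⇒ a = v²/(2d) = 34.4444² / (2 × 47.000) = 1186.417 / 94.000 = 12.6215 m/s².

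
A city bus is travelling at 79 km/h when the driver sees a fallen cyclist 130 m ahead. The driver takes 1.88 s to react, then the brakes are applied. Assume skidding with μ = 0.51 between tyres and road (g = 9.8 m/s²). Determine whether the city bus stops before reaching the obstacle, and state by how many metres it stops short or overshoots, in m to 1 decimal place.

79 km/h ÷ 3.6 = 21.9444 m/s.
a = μg = 0.51 × 9.8 = 4.998 m/s².
Reaction distance = 21.9444 × 1.88 = 41.255 m.
Braking distance = v²/(2a) = 481.557 / 9.996 = 48.175 m.
Total stopping distance = 41.255 + 48.175 = 89.430 m, vs 130 m available — it stops with 130 − 89.430 = 40.570 m to spare.

Yes — it stops 40.6 m short of the obstacle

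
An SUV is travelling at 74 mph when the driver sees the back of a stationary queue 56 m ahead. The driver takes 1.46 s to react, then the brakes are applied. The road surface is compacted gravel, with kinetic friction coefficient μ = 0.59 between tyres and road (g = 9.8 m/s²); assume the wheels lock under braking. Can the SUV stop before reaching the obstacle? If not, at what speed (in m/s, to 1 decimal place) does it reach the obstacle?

74 mph × 0.44704 = 33.0810 m/s.
a = μg = 0.59 × 9.8 = 5.782 m/s².
Reaction distance = 33.0810 × 1.46 = 48.298 m.
Braking distance needed to stop: v²/(2a) = 1094.353 / 11.564 = 94.634 m, so total needed = 48.298 + 94.634 = 142.932 m > 56 m — it cannot stop.
Distance remaining when braking begins: 56 − 48.298 = 7.702 m.
v² = v₀² − 2a·d = 1094.353 − 2 × 5.782 × 7.702 = 1005.287 m²/s².
v = √1005.287 = 31.706 m/s.

No — it strikes the obstacle at 31.7 m/s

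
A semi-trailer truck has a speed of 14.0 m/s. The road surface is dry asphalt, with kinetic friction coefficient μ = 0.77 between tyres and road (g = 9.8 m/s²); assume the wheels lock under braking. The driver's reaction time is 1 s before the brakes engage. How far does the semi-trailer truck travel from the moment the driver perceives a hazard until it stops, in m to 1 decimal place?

Total stopping distance ≈ 27.0 m

a = μg = 0.77 × 9.8 = 7.546 m/s².
Reaction distance = v·t_r = 14.0000 × 1 = 14.000 m.
Braking distance = v²/(2a) = 14.0000² / (2 × 7.546) = 196.000 / 15.092 = 12.987 m.
Total = 14.000 + 12.987 = 26.987 m.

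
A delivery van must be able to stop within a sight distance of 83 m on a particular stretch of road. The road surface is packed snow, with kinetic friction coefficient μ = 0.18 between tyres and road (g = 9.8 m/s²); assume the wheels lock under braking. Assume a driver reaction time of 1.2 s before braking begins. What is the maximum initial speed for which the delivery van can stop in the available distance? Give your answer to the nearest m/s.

Maximum speed ≈ 15 m/s

a = μg = 0.18 × 9.8 = 1.764 m/s².
Stopping distance: v·t_r + v²/(2a) = 83 with t_r = 1.2 s and a = 1.764 m/s².
So v² + 4.234 v − 292.82 = 0.
Positive root: v = −a·t_r + √((a·t_r)² + 2a·d) = −2.117 + √(4.482 + 292.82) = 15.1254 m/s.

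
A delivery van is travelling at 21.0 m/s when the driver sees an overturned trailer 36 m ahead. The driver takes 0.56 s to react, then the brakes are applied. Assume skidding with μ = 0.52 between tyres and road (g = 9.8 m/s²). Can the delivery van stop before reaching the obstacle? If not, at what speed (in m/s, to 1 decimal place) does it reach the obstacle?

a = μg = 0.52 × 9.8 = 5.096 m/s².
Reaction distance = 21.0000 × 0.56 = 11.760 m.
Braking distance needed to stop: v²/(2a) = 441.000 / 10.192 = 43.269 m, so total needed = 11.760 + 43.269 = 55.029 m > 36 m — it cannot stop.
Distance remaining when braking begins: 36 − 11.760 = 24.240 m.
v² = v₀² − 2a·d = 441.000 − 2 × 5.096 × 24.240 = 193.946 m²/s².
v = √193.946 = 13.926 m/s.

No — it strikes the obstacle at 13.9 m/s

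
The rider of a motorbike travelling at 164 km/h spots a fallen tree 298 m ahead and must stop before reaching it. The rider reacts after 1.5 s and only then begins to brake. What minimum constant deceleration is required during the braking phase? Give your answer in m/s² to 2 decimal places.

164 km/h ÷ 3.6 = 45.5556 m/s.
Distance covered during reaction = 45.5556 × 1.5 = 68.333 m.
Distance available for braking: 298 − 68.333 = 229.667 m.
v² = 2a·d ⇒ a = v²/(2d) = 45.5556² / (2 × 229.667) = 2075.313 / 459.334 = 4.5181 m/s².

Required deceleration ≈ 4.52 m/s²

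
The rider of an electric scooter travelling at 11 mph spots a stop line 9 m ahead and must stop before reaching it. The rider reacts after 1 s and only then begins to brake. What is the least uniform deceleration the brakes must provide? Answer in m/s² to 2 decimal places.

Required deceleration ≈ 2.96 m/s²

11 mph × 0.44704 = 4.9174 m/s.
Distance covered during reaction = 4.9174 × 1 = 4.917 m.
Distance available for braking: 9 − 4.917 = 4.083 m.
v² = 2a·d ⇒ a = v²/(2d) = 4.9174² / (2 × 4.083) = 24.181 / 8.166 = 2.9612 m/s².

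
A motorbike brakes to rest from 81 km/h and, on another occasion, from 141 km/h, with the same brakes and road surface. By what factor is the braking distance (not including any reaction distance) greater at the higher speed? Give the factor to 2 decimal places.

Factor ≈ 3.03

Braking distance d = v²/(2a), so with a fixed, d ∝ v².
Factor = (141/81)² = 1.7407² = 3.0300.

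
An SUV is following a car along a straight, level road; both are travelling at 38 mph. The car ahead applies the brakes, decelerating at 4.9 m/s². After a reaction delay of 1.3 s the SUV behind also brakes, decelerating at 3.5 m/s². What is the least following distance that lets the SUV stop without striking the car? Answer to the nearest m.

38 mph × 0.44704 = 16.9875 m/s.
Leader travels v²/(2a_L) = 288.575 / 9.800 = 29.446 m before stopping.
Follower covers v·t_r = 16.9875 × 1.3 = 22.084 m while reacting, then v²/(2a_F) = 288.575 / 7.000 = 41.225 m while braking, for a total of 22.084 + 41.225 = 63.309 m.
Since a_F ≤ a_L and the follower starts braking later, the follower is never slower than the leader, so the closest approach is when both have stopped.
Minimum gap = 63.309 − 29.446 = 33.863 m.

Minimum gap ≈ 34 m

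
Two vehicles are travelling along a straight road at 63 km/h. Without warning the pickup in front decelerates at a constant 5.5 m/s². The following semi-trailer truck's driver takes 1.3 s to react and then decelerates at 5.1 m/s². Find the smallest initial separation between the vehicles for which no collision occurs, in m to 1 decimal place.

Minimum gap ≈ 24.9 m

63 km/h ÷ 3.6 = 17.5000 m/s.
Leader travels v²/(2a_L) = 306.250 / 11.000 = 27.841 m before stopping.
Follower covers v·t_r = 17.5000 × 1.3 = 22.750 m while reacting, then v²/(2a_F) = 306.250 / 10.200 = 30.025 m while braking, for a total of 22.750 + 30.025 = 52.775 m.
Since a_F ≤ a_L and the follower starts braking later, the follower is never slower than the leader, so the closest approach is when both have stopped.
Minimum gap = 52.775 − 27.841 = 24.934 m.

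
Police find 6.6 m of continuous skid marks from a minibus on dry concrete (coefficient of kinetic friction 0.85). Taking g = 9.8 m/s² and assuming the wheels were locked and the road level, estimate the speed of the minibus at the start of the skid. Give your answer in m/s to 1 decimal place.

Initial speed ≈ 10.5 m/s

Deceleration a = μg = 0.85 × 9.8 = 8.330 m/s².
v = √(2a·d) = √(2 × 8.330 × 6.6) = √109.956 = 10.4860 m/s.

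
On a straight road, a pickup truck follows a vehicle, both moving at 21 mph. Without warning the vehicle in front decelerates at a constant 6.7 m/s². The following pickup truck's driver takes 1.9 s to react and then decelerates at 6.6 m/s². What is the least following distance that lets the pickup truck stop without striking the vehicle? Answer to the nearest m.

21 mph × 0.44704 = 9.3878 m/s.
Leader travels v²/(2a_L) = 88.131 / 13.400 = 6.577 m before stopping.
Follower covers v·t_r = 9.3878 × 1.9 = 17.837 m while reacting, then v²/(2a_F) = 88.131 / 13.200 = 6.677 m while braking, for a total of 17.837 + 6.677 = 24.514 m.
Since a_F ≤ a_L and the follower starts braking later, the follower is never slower than the leader, so the closest approach is when both have stopped.
Minimum gap = 24.514 − 6.577 = 17.937 m.

Minimum gap ≈ 18 m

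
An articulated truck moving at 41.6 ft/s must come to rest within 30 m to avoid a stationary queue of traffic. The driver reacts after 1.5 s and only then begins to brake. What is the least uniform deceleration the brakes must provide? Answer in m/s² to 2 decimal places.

Required deceleration ≈ 7.32 m/s²

41.6 ft/s × 0.3048 = 12.6797 m/s.
Distance covered during reaction = 12.6797 × 1.5 = 19.020 m.
Distance available for braking: 30 − 19.020 = 10.980 m.
v² = 2a·d ⇒ a = v²/(2d) = 12.6797² / (2 × 10.980) = 160.775 / 21.960 = 7.3213 m/s².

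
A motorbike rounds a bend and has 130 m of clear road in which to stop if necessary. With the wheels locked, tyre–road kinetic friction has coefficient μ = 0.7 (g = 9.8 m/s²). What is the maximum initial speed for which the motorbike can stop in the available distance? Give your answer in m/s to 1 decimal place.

a = μg = 0.7 × 9.8 = 6.860 m/s².
v²/(2a) = d ⇒ v = √(2 × 6.860 × 130) = √1783.60 = 42.2327 m/s.

Maximum speed ≈ 42.2 m/s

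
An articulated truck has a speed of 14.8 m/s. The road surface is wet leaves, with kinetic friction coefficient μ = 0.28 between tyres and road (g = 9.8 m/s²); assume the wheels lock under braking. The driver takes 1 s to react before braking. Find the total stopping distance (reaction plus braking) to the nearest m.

Total stopping distance ≈ 55 m

a = μg = 0.28 × 9.8 = 2.744 m/s².
Reaction distance = v·t_r = 14.8000 × 1 = 14.800 m.
Braking distance = v²/(2a) = 14.8000² / (2 × 2.744) = 219.040 / 5.488 = 39.913 m.
Total = 14.800 + 39.913 = 54.713 m.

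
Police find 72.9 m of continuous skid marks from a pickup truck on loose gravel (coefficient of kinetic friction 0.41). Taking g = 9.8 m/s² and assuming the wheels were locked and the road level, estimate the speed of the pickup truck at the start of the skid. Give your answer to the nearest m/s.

Initial speed ≈ 24 m/s

Deceleration a = μg = 0.41 × 9.8 = 4.018 m/s².
v = √(2a·d) = √(2 × 4.018 × 72.9) = √585.824 = 24.2038 m/s.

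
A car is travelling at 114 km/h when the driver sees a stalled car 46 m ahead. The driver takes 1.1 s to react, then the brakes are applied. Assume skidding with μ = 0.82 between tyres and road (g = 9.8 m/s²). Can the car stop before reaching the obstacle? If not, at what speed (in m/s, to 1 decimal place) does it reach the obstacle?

114 km/h ÷ 3.6 = 31.6667 m/s.
a = μg = 0.82 × 9.8 = 8.036 m/s².
Reaction distance = 31.6667 × 1.1 = 34.833 m.
Braking distance needed to stop: v²/(2a) = 1002.780 / 16.072 = 62.393 m, so total needed = 34.833 + 62.393 = 97.226 m > 46 m — it cannot stop.
Distance remaining when braking begins: 46 − 34.833 = 11.167 m.
v² = v₀² − 2a·d = 1002.780 − 2 × 8.036 × 11.167 = 823.304 m²/s².
v = √823.304 = 28.693 m/s.

No — it strikes the obstacle at 28.7 m/s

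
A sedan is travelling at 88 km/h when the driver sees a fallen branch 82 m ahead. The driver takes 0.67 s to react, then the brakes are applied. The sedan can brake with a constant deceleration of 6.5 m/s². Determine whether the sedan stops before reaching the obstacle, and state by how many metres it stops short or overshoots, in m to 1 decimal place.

Yes — it stops 19.7 m short of the obstacle

88 km/h ÷ 3.6 = 24.4444 m/s.
Reaction distance = 24.4444 × 0.67 = 16.378 m.
Braking distance = v²/(2a) = 597.529 / 13.000 = 45.964 m.
Total stopping distance = 16.378 + 45.964 = 62.342 m, vs 82 m available — it stops with 82 − 62.342 = 19.658 m to spare.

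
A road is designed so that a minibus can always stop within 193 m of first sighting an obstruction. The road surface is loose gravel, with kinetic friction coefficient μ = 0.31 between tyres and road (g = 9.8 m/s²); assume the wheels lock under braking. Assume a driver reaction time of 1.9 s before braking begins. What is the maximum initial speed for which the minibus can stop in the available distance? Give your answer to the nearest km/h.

a = μg = 0.31 × 9.8 = 3.038 m/s².
Stopping distance: v·t_r + v²/(2a) = 193 with t_r = 1.9 s and a = 3.038 m/s².
So v² + 11.544 v − 1172.67 = 0.
Positive root: v = −a·t_r + √((a·t_r)² + 2a·d) = −5.772 + √(33.316 + 1172.67) = 28.9553 m/s.
28.9553 m/s × 3.6 = 104.239 km/h.

Maximum speed ≈ 104 km/h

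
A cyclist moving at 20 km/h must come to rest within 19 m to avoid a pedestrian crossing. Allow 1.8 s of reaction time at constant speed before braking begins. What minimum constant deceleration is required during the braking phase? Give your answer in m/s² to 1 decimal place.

20 km/h ÷ 3.6 = 5.5556 m/s.
Distance covered during reaction = 5.5556 × 1.8 = 10.000 m.
Distance available for braking: 19 − 10.000 = 9.000 m.
v² = 2a·d ⇒ a = v²/(2d) = 5.5556² / (2 × 9.000) = 30.865 / 18.000 = 1.7147 m/s².

Required deceleration ≈ 1.7 m/s²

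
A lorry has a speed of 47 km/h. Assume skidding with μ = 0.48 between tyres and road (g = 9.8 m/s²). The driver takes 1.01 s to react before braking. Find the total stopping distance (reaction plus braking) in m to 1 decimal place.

47 km/h ÷ 3.6 = 13.0556 m/s.
a = μg = 0.48 × 9.8 = 4.704 m/s².
Reaction distance = v·t_r = 13.0556 × 1.01 = 13.186 m.
Braking distance = v²/(2a) = 13.0556² / (2 × 4.704) = 170.449 / 9.408 = 18.117 m.
Total = 13.186 + 18.117 = 31.303 m.

Total stopping distance ≈ 31.3 m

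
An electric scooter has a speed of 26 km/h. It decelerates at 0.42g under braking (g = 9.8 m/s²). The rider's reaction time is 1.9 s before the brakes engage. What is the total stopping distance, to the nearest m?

Total stopping distance ≈ 20 m

26 km/h ÷ 3.6 = 7.2222 m/s.
a = 0.42 × 9.8 = 4.116 m/s².
Reaction distance = v·t_r = 7.2222 × 1.9 = 13.722 m.
Braking distance = v²/(2a) = 7.2222² / (2 × 4.116) = 52.160 / 8.232 = 6.336 m.
Total = 13.722 + 6.336 = 20.058 m.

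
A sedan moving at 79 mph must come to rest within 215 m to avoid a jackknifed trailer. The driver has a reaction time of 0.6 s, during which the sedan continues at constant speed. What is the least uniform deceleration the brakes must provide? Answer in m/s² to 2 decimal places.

Required deceleration ≈ 3.22 m/s²

79 mph × 0.44704 = 35.3162 m/s.
Distance covered during reaction = 35.3162 × 0.6 = 21.190 m.
Distance available for braking: 215 − 21.190 = 193.810 m.
v² = 2a·d ⇒ a = v²/(2d) = 35.3162² / (2 × 193.810) = 1247.234 / 387.620 = 3.2177 m/s².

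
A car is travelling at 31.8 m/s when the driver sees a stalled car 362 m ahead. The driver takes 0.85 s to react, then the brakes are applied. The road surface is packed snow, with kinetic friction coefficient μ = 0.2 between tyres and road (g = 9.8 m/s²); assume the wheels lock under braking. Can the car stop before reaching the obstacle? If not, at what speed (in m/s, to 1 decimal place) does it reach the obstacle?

a = μg = 0.2 × 9.8 = 1.960 m/s².
Reaction distance = 31.8000 × 0.85 = 27.030 m.
Braking distance = v²/(2a) = 1011.240 / 3.920 = 257.969 m.
Total stopping distance = 27.030 + 257.969 = 284.999 m, vs 362 m available — it stops with 362 − 284.999 = 77.001 m to spare.

Yes — it stops about 77.0 m short of the obstacle, so it never reaches it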